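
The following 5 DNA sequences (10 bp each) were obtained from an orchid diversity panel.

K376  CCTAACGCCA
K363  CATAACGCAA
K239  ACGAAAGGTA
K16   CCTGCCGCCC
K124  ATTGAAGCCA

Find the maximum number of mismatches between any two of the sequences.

Pairwise Hamming distances:
  K376 vs K363: 2
  K376 vs K239: 5
  K376 vs K16: 3
  K376 vs K124: 4
  K363 vs K239: 6
  K363 vs K16: 5
  K363 vs K124: 5
  K239 vs K16: 8
  K239 vs K124: 5
  K16 vs K124: 5
The largest is 8, between K239 and K16.

8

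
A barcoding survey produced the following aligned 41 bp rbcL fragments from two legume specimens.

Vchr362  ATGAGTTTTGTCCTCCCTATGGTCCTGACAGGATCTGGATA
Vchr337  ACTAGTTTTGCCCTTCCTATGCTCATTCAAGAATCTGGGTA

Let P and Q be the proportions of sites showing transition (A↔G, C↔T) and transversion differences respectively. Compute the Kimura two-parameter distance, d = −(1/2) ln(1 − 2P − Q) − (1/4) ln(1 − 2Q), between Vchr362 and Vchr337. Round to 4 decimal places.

Differing sites — 2:T/C (Ti); 3:G/T (Tv); 11:T/C (Ti); 15:C/T (Ti); 22:G/C (Tv); 25:C/A (Tv); 27:G/T (Tv); 28:A/C (Tv); 29:C/A (Tv); 32:G/A (Ti); 39:A/G (Ti).
Of the 11 differences, 5 transitions and 6 transversions over 41 sites: P = 5/41 = 0.121951, Q = 6/41 = 0.146341.
d = −0.5·ln(0.609757) − 0.25·ln(0.707318) = −0.5·(-0.494695) − 0.25·(-0.346275) = 0.3339.

0.3339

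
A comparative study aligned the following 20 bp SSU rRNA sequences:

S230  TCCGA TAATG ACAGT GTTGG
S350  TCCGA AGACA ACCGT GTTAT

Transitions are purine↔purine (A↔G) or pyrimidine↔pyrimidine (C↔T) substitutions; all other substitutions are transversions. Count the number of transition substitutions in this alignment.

4

Differing sites — 6:T/A (Tv); 7:A/G (Ti); 9:T/C (Ti); 10:G/A (Ti); 13:A/C (Tv); 19:G/A (Ti); 20:G/T (Tv).
Of the 7 differences, 4 transitions and 3 transversions, so the answer is 4.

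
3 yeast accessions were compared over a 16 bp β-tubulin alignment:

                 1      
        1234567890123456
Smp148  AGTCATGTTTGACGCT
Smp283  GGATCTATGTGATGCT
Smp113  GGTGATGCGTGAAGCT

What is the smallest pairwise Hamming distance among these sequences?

Pairwise Hamming distances:
  Smp148 vs Smp283: 7
  Smp148 vs Smp113: 5
  Smp283 vs Smp113: 6
The smallest is 5, between Smp148 and Smp113.

5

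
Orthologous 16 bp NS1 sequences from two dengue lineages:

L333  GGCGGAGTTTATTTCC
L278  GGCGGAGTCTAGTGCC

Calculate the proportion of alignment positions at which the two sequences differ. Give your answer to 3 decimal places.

0.188

The sequences differ at positions 9 (T/C), 12 (T/G), 14 (T/G).
There are 3 differences over 16 sites, so p = 3/16 = 0.188.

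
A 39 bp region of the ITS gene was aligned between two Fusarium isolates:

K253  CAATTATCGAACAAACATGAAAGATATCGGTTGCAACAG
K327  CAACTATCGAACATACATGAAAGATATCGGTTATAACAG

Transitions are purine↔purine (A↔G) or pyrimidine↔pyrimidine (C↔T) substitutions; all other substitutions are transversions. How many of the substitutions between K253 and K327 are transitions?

The sequences differ at positions 4 (T/C, transition), 14 (A/T, transversion), 33 (G/A, transition), 34 (C/T, transition).
Of the 4 differences, 3 transitions and 1 transversion, so the answer is 3.

3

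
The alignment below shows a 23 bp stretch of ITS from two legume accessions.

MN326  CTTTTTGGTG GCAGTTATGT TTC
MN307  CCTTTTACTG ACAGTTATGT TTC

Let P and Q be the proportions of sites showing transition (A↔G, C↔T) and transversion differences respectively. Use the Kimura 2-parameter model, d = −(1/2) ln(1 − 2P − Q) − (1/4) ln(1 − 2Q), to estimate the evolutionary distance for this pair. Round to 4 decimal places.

Mismatches occur at site 2 (T/C, transition), site 7 (G/A, transition), site 8 (G/C, transversion), site 11 (G/A, transition).
Of the 4 differences, 3 transitions and 1 transversion over 23 sites: P = 3/23 = 0.130435, Q = 1/23 = 0.043478.
d = −0.5·ln(0.695652) − 0.25·ln(0.913044) = −0.5·(-0.362906) − 0.25·(-0.090971) = 0.2042.

0.2042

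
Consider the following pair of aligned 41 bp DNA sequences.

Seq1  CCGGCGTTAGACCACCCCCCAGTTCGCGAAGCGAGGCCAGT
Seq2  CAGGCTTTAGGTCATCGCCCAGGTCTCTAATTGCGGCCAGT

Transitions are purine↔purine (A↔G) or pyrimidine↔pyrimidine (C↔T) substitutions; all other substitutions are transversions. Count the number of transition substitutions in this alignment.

The sequences differ at positions 2 (C/A, transversion), 6 (G/T, transversion), 11 (A/G, transition), 12 (C/T, transition), 15 (C/T, transition), 17 (C/G, transversion), 23 (T/G, transversion), 26 (G/T, transversion), 28 (G/T, transversion), 31 (G/T, transversion), 32 (C/T, transition), 34 (A/C, transversion).
Of the 12 differences, 4 transitions and 8 transversions, so the answer is 4.

4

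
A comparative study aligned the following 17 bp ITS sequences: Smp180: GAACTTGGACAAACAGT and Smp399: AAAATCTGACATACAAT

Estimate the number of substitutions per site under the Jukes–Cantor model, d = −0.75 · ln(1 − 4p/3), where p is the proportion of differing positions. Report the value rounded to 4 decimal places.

Differing sites — 1:G/A; 4:C/A; 6:T/C; 7:G/T; 12:A/T; 16:G/A.
p = 6/17 = 0.352941.
d = −0.75 · ln(1 − (4/3)·0.352941) = −0.75 · ln(0.529412) = −0.75 · (-0.635988) = 0.4770.

0.4770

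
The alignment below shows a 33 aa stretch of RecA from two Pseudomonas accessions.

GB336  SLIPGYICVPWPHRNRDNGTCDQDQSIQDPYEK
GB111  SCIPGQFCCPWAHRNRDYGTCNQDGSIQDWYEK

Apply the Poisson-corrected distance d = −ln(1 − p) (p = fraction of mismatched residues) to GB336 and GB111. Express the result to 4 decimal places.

0.3185

The sequences differ at positions 2 (L/C), 6 (Y/Q), 7 (I/F), 9 (V/C), 12 (P/A), 18 (N/Y), 22 (D/N), 25 (Q/G), 30 (P/W).
p = 9/33 = 0.272727.
d = −ln(1 − 0.272727) = −ln(0.727273) = 0.3185.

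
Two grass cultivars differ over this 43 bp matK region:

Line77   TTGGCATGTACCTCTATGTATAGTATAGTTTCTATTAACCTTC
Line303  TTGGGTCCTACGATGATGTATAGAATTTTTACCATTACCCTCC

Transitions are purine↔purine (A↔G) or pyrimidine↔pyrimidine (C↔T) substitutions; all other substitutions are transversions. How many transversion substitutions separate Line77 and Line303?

Mismatches occur at site 5 (C↔G, transversion), site 6 (A↔T, transversion), site 7 (T↔C, transition), site 8 (G↔C, transversion), site 12 (C↔G, transversion), site 13 (T↔A, transversion), site 14 (C↔T, transition), site 15 (T↔G, transversion), site 24 (T↔A, transversion), site 27 (A↔T, transversion), site 28 (G↔T, transversion), site 31 (T↔A, transversion), site 33 (T↔C, transition), site 38 (A↔C, transversion), site 42 (T↔C, transition).
Of the 15 differences, 4 transitions and 11 transversions, so the answer is 11.

11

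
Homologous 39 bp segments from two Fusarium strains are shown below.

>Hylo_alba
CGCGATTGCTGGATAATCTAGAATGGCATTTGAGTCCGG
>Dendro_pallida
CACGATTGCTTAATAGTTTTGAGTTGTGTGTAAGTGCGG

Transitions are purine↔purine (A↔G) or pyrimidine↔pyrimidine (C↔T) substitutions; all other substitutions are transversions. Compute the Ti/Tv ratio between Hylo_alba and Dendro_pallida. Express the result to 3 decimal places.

Differing sites — 2:G/A (Ti); 11:G/T (Tv); 12:G/A (Ti); 16:A/G (Ti); 18:C/T (Ti); 20:A/T (Tv); 23:A/G (Ti); 25:G/T (Tv); 27:C/T (Ti); 28:A/G (Ti); 30:T/G (Tv); 32:G/A (Ti); 36:C/G (Tv).
Of the 13 differences, 8 transitions and 5 transversions, so Ti/Tv = 8/5 = 1.600.

1.600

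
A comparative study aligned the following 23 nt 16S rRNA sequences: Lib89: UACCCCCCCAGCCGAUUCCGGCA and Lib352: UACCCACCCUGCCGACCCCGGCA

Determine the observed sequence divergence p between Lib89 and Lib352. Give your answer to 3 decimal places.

The sequences differ at positions 6 (C/A), 10 (A/U), 16 (U/C), 17 (U/C).
There are 4 differences over 23 sites, so p = 4/23 = 0.174.

0.174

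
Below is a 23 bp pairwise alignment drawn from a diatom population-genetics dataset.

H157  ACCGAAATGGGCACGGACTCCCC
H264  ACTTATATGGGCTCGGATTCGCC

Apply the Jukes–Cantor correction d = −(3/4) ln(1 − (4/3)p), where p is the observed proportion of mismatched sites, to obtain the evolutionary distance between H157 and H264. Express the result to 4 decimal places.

0.3206

The sequences differ at positions 3 (C/T), 4 (G/T), 6 (A/T), 13 (A/T), 18 (C/T), 21 (C/G).
p = 6/23 = 0.260870.
d = −0.75 · ln(1 − (4/3)·0.260870) = −0.75 · ln(0.652173) = −0.75 · (-0.427445) = 0.3206.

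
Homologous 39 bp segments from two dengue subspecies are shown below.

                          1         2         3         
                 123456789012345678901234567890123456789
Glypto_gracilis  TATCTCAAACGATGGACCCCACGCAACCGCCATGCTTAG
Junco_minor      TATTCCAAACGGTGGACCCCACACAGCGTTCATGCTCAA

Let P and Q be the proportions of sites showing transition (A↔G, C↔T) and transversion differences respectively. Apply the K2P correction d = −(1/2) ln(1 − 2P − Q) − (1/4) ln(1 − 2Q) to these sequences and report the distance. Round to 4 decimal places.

The sequences differ at positions 4 (C/T, transition), 5 (T/C, transition), 12 (A/G, transition), 23 (G/A, transition), 26 (A/G, transition), 28 (C/G, transversion), 29 (G/T, transversion), 30 (C/T, transition), 37 (T/C, transition), 39 (G/A, transition).
Of the 10 differences, 8 transitions and 2 transversions over 39 sites: P = 8/39 = 0.205128, Q = 2/39 = 0.051282.
d = −0.5·ln(0.538462) − 0.25·ln(0.897436) = −0.5·(-0.619038) − 0.25·(-0.108213) = 0.3366.

0.3366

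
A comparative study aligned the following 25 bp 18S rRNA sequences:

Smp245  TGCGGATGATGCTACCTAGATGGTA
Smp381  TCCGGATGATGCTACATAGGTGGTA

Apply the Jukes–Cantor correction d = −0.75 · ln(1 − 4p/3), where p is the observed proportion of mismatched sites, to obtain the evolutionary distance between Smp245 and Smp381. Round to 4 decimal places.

0.1308

The sequences differ at positions 2 (G/C), 16 (C/A), 20 (A/G).
p = 3/25 = 0.120000.
d = −0.75 · ln(1 − (4/3)·0.120000) = −0.75 · ln(0.840000) = −0.75 · (-0.174353) = 0.1308.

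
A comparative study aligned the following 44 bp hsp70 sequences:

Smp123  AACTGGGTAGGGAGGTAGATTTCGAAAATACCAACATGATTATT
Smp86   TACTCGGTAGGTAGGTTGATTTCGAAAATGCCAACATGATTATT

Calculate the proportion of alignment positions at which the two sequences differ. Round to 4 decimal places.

The sequences differ at positions 1 (A/T), 5 (G/C), 12 (G/T), 17 (A/T), 30 (A/G).
There are 5 differences over 44 sites, so p = 5/44 = 0.1136.

0.1136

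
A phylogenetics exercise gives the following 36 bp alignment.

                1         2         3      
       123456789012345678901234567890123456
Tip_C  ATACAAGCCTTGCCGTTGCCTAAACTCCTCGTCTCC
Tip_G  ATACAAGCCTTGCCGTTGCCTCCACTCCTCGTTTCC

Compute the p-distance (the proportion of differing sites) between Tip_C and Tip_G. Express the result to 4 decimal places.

0.0833

Differing sites — 22:A/C; 23:A/C; 33:C/T.
There are 3 differences over 36 sites, so p = 3/36 = 0.0833.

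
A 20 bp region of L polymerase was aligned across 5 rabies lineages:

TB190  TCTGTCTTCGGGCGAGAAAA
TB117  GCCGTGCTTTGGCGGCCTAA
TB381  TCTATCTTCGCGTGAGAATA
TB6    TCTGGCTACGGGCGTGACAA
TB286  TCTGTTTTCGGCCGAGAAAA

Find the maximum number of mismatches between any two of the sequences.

Pairwise Hamming distances:
  TB190 vs TB117: 10
  TB190 vs TB381: 4
  TB190 vs TB6: 4
  TB190 vs TB286: 2
  TB117 vs TB381: 14
  TB117 vs TB6: 12
  TB117 vs TB286: 11
  TB381 vs TB6: 8
  TB381 vs TB286: 6
  TB6 vs TB286: 6
The largest is 14, between TB117 and TB381.

14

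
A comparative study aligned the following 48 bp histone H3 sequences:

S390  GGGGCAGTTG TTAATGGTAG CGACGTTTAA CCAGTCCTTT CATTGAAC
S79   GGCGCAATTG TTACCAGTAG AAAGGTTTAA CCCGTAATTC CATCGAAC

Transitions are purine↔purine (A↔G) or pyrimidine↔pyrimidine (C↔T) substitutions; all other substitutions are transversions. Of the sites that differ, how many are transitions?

Mismatches occur at site 3 (G→C, transversion), site 7 (G→A, transition), site 14 (A→C, transversion), site 15 (T→C, transition), site 16 (G→A, transition), site 21 (C→A, transversion), site 22 (G→A, transition), site 24 (C→G, transversion), site 33 (A→C, transversion), site 36 (C→A, transversion), site 37 (C→A, transversion), site 40 (T→C, transition), site 44 (T→C, transition).
Of the 13 differences, 6 transitions and 7 transversions, so the answer is 6.

6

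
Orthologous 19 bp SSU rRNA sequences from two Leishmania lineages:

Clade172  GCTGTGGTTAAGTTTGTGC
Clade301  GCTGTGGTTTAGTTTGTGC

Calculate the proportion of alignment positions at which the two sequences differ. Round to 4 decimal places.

0.0526

A single mismatch occurs at site 10 (A→T).
There are 1 differences over 19 sites, so p = 1/19 = 0.0526.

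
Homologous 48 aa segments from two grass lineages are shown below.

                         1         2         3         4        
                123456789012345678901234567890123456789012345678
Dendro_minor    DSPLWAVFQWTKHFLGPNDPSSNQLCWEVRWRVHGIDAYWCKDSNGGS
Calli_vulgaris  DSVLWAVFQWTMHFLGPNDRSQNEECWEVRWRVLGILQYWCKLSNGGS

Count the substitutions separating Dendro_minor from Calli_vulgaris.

10

Mismatches occur at site 3 (P→V), site 12 (K→M), site 20 (P→R), site 22 (S→Q), site 24 (Q→E), site 25 (L→E), site 34 (H→L), site 37 (D→L), site 38 (A→Q), site 43 (D→L).
That gives 10 mismatches out of 48 aligned sites, so the Hamming distance is 10.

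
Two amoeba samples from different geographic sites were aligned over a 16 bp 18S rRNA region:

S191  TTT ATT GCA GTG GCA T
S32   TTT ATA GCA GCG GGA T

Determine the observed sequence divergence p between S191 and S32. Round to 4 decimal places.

0.1875

Mismatches occur at site 6 (T/A), site 11 (T/C), site 14 (C/G).
There are 3 differences over 16 sites, so p = 3/16 = 0.1875.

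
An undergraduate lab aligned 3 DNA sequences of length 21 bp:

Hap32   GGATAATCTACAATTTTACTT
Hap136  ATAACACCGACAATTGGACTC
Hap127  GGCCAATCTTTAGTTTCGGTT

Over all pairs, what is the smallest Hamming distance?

Pairwise Hamming distances:
  Hap32 vs Hap136: 9
  Hap32 vs Hap127: 8
  Hap136 vs Hap127: 15
The smallest is 8, between Hap32 and Hap127.

8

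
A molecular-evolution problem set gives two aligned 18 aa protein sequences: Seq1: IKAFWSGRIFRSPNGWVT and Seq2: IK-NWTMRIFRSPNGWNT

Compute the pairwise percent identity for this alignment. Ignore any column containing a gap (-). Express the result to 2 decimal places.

76.47%

Excluding the 1 gap column leaves 17 comparable sites.
The sequences differ at positions 4 (F/N), 6 (S/T), 7 (G/M), 17 (V/N).
13 of the 17 comparable sites match, so the percent identity is 13/17 × 100 = 76.47%.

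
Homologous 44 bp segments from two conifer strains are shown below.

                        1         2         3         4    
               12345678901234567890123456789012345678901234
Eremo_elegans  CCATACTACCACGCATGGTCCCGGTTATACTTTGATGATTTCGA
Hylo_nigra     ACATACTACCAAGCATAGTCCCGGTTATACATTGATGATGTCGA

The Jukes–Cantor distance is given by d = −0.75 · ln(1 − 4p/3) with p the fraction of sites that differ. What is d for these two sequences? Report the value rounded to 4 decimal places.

Mismatches occur at site 1 (C/A), site 12 (C/A), site 17 (G/A), site 31 (T/A), site 40 (T/G).
p = 5/44 = 0.113636.
d = −0.75 · ln(1 − (4/3)·0.113636) = −0.75 · ln(0.848485) = −0.75 · (-0.164303) = 0.1232.

0.1232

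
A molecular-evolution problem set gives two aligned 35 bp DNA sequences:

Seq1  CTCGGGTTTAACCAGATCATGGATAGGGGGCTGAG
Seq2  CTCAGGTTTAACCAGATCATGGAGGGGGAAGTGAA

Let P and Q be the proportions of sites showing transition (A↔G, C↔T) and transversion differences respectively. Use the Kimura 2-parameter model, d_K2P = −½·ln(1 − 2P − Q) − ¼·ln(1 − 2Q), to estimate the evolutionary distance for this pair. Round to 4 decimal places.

Differing sites — 4:G/A (Ti); 24:T/G (Tv); 25:A/G (Ti); 29:G/A (Ti); 30:G/A (Ti); 31:C/G (Tv); 35:G/A (Ti).
Of the 7 differences, 5 transitions and 2 transversions over 35 sites: P = 5/35 = 0.142857, Q = 2/35 = 0.057143.
d = −0.5·ln(0.657143) − 0.25·ln(0.885714) = −0.5·(-0.419854) − 0.25·(-0.121361) = 0.2403.

0.2403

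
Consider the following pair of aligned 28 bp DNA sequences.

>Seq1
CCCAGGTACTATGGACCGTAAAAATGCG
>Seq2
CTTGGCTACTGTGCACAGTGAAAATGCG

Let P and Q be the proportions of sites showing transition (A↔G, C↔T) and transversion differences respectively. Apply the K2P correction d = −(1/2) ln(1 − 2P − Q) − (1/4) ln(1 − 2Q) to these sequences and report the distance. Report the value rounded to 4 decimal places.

0.3724

Mismatches occur at site 2 (C/T, transition), site 3 (C/T, transition), site 4 (A/G, transition), site 6 (G/C, transversion), site 11 (A/G, transition), site 14 (G/C, transversion), site 17 (C/A, transversion), site 20 (A/G, transition).
Of the 8 differences, 5 transitions and 3 transversions over 28 sites: P = 5/28 = 0.178571, Q = 3/28 = 0.107143.
d = −0.5·ln(0.535715) − 0.25·ln(0.785714) = −0.5·(-0.624153) − 0.25·(-0.241162) = 0.3724.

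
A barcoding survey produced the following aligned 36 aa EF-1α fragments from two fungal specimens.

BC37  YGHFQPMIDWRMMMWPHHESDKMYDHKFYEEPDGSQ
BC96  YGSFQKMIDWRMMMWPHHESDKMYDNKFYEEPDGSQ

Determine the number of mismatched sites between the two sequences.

Differing sites — 3:H/S; 6:P/K; 26:H/N.
That gives 3 mismatches out of 36 aligned sites, so the Hamming distance is 3.

3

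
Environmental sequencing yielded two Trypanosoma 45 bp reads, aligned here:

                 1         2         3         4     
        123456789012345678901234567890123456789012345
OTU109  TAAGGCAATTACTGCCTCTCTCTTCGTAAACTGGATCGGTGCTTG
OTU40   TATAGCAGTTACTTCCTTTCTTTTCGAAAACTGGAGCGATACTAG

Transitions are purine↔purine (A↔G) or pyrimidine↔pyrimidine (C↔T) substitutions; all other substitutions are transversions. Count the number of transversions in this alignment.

The sequences differ at positions 3 (A/T, transversion), 4 (G/A, transition), 8 (A/G, transition), 14 (G/T, transversion), 18 (C/T, transition), 22 (C/T, transition), 27 (T/A, transversion), 36 (T/G, transversion), 39 (G/A, transition), 41 (G/A, transition), 44 (T/A, transversion).
Of the 11 differences, 6 transitions and 5 transversions, so the answer is 5.

5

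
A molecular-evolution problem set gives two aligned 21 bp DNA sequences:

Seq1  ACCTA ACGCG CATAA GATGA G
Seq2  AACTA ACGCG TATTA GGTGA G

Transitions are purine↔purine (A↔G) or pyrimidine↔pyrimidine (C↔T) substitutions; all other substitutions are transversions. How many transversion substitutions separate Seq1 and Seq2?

Differing sites — 2:C/A (Tv); 11:C/T (Ti); 14:A/T (Tv); 17:A/G (Ti).
Of the 4 differences, 2 transitions and 2 transversions, so the answer is 2.

2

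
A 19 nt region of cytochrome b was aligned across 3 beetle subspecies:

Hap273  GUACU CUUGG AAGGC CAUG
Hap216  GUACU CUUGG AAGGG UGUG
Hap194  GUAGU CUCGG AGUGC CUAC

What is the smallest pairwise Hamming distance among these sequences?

3

Pairwise Hamming distances:
  Hap273 vs Hap216: 3
  Hap273 vs Hap194: 7
  Hap216 vs Hap194: 9
The smallest is 3, between Hap273 and Hap216.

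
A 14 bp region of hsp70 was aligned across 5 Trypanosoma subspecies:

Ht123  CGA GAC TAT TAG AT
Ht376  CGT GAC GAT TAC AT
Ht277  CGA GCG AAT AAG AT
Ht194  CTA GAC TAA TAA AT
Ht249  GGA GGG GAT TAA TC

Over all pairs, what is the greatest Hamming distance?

Pairwise Hamming distances:
  Ht123 vs Ht376: 3
  Ht123 vs Ht277: 4
  Ht123 vs Ht194: 3
  Ht123 vs Ht249: 7
  Ht376 vs Ht277: 6
  Ht376 vs Ht194: 5
  Ht376 vs Ht249: 7
  Ht277 vs Ht194: 7
  Ht277 vs Ht249: 7
  Ht194 vs Ht249: 8
The largest is 8, between Ht194 and Ht249.

8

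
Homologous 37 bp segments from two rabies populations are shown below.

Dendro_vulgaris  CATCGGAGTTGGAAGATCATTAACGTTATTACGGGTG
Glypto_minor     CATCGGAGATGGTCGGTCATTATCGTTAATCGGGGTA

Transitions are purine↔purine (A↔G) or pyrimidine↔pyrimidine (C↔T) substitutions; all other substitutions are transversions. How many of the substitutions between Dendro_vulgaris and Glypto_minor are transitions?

Mismatches occur at site 9 (T→A, transversion), site 13 (A→T, transversion), site 14 (A→C, transversion), site 16 (A→G, transition), site 23 (A→T, transversion), site 29 (T→A, transversion), site 31 (A→C, transversion), site 32 (C→G, transversion), site 37 (G→A, transition).
Of the 9 differences, 2 transitions and 7 transversions, so the answer is 2.

2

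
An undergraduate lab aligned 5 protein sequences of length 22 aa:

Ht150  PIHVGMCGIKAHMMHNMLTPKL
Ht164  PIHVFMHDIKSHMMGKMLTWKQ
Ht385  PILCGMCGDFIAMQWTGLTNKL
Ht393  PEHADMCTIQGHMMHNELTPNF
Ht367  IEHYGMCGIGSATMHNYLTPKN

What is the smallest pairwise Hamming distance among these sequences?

8

Pairwise Hamming distances:
  Ht150 vs Ht164: 8
  Ht150 vs Ht385: 11
  Ht150 vs Ht393: 9
  Ht150 vs Ht367: 9
  Ht164 vs Ht385: 15
  Ht164 vs Ht393: 13
  Ht164 vs Ht367: 14
  Ht385 vs Ht393: 16
  Ht385 vs Ht367: 14
  Ht393 vs Ht367: 11
The smallest is 8, between Ht150 and Ht164.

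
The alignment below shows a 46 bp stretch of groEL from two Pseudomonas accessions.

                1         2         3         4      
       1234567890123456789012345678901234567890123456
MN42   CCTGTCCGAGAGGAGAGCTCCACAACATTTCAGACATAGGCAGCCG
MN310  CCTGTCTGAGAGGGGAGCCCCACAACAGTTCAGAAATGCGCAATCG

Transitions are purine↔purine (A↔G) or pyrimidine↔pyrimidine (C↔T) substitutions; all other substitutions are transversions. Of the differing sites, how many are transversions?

Differing sites — 7:C/T (Ti); 14:A/G (Ti); 19:T/C (Ti); 28:T/G (Tv); 35:C/A (Tv); 38:A/G (Ti); 39:G/C (Tv); 43:G/A (Ti); 44:C/T (Ti).
Of the 9 differences, 6 transitions and 3 transversions, so the answer is 3.

3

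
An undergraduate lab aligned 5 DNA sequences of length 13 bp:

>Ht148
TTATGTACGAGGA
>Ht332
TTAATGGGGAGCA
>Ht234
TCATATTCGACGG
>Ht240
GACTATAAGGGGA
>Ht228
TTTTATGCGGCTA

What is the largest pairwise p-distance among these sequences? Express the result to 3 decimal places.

0.769

Pairwise Hamming distances:
  Ht148 vs Ht332: 6
  Ht148 vs Ht234: 5
  Ht148 vs Ht240: 6
  Ht148 vs Ht228: 6
  Ht332 vs Ht234: 9
  Ht332 vs Ht240: 10
  Ht332 vs Ht228: 8
  Ht234 vs Ht240: 8
  Ht234 vs Ht228: 6
  Ht240 vs Ht228: 7
The largest is 10 mismatches, between Ht332 and Ht240; p = 10/13 = 0.769.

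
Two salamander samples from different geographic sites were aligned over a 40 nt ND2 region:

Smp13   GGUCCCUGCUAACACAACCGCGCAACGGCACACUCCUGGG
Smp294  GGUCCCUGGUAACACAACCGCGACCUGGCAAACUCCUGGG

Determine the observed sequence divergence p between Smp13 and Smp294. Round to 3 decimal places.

Differing sites — 9:C/G; 23:C/A; 24:A/C; 25:A/C; 26:C/U; 31:C/A.
There are 6 differences over 40 sites, so p = 6/40 = 0.150.

0.150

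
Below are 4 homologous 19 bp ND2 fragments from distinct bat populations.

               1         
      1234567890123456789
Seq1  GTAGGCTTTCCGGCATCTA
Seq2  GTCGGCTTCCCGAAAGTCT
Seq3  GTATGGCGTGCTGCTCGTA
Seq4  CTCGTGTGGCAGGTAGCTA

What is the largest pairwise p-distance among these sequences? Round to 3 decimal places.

Pairwise Hamming distances:
  Seq1 vs Seq2: 8
  Seq1 vs Seq3: 9
  Seq1 vs Seq4: 9
  Seq2 vs Seq3: 15
  Seq2 vs Seq4: 11
  Seq3 vs Seq4: 13
The largest is 15 mismatches, between Seq2 and Seq3; p = 15/19 = 0.789.

0.789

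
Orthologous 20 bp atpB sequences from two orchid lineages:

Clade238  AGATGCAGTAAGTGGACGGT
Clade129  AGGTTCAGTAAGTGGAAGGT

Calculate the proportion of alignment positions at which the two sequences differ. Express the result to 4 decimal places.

The sequences differ at positions 3 (A/G), 5 (G/T), 17 (C/A).
There are 3 differences over 20 sites, so p = 3/20 = 0.1500.

0.1500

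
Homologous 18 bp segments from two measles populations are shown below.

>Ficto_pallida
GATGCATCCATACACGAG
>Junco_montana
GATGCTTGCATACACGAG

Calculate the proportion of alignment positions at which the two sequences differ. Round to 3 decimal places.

The sequences differ at positions 6 (A/T), 8 (C/G).
There are 2 differences over 18 sites, so p = 2/18 = 0.111.

0.111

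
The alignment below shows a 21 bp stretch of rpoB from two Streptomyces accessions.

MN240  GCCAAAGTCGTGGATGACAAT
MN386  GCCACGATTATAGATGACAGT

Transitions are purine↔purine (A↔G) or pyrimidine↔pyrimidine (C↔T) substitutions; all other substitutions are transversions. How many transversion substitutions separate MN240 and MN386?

1

Differing sites — 5:A/C (Tv); 6:A/G (Ti); 7:G/A (Ti); 9:C/T (Ti); 10:G/A (Ti); 12:G/A (Ti); 20:A/G (Ti).
Of the 7 differences, 6 transitions and 1 transversion, so the answer is 1.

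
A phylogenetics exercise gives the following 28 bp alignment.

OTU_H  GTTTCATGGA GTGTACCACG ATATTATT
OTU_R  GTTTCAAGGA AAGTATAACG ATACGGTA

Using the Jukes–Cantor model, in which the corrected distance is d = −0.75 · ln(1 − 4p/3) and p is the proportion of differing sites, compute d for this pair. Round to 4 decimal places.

0.4197

The sequences differ at positions 7 (T/A), 11 (G/A), 12 (T/A), 16 (C/T), 17 (C/A), 24 (T/C), 25 (T/G), 26 (A/G), 28 (T/A).
p = 9/28 = 0.321429.
d = −0.75 · ln(1 − (4/3)·0.321429) = −0.75 · ln(0.571428) = −0.75 · (-0.559617) = 0.4197.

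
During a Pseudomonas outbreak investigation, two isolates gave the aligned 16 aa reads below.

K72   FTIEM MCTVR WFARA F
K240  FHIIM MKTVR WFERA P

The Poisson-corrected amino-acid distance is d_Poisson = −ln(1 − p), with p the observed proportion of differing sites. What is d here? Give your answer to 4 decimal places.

The sequences differ at positions 2 (T/H), 4 (E/I), 7 (C/K), 13 (A/E), 16 (F/P).
p = 5/16 = 0.312500.
d = −ln(1 − 0.312500) = −ln(0.687500) = 0.3747.

0.3747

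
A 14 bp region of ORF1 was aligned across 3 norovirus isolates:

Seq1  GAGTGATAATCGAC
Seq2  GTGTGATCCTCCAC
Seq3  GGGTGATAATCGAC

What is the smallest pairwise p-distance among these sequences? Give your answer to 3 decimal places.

0.071

Pairwise Hamming distances:
  Seq1 vs Seq2: 4
  Seq1 vs Seq3: 1
  Seq2 vs Seq3: 4
The smallest is 1 mismatch, between Seq1 and Seq3; p = 1/14 = 0.071.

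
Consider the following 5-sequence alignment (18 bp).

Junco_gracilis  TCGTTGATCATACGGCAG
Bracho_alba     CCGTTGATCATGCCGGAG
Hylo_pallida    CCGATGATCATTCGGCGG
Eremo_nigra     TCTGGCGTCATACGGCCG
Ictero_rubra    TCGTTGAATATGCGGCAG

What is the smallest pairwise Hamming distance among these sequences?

Pairwise Hamming distances:
  Junco_gracilis vs Bracho_alba: 4
  Junco_gracilis vs Hylo_pallida: 4
  Junco_gracilis vs Eremo_nigra: 6
  Junco_gracilis vs Ictero_rubra: 3
  Bracho_alba vs Hylo_pallida: 5
  Bracho_alba vs Eremo_nigra: 10
  Bracho_alba vs Ictero_rubra: 5
  Hylo_pallida vs Eremo_nigra: 8
  Hylo_pallida vs Ictero_rubra: 6
  Eremo_nigra vs Ictero_rubra: 9
The smallest is 3, between Junco_gracilis and Ictero_rubra.

3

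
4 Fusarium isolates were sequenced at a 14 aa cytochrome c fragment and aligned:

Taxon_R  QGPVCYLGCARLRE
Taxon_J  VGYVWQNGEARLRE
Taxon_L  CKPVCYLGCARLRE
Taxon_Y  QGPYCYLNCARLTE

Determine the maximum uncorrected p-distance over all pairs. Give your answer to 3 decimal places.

Pairwise Hamming distances:
  Taxon_R vs Taxon_J: 6
  Taxon_R vs Taxon_L: 2
  Taxon_R vs Taxon_Y: 3
  Taxon_J vs Taxon_L: 7
  Taxon_J vs Taxon_Y: 9
  Taxon_L vs Taxon_Y: 5
The largest is 9 mismatches, between Taxon_J and Taxon_Y; p = 9/14 = 0.643.

0.643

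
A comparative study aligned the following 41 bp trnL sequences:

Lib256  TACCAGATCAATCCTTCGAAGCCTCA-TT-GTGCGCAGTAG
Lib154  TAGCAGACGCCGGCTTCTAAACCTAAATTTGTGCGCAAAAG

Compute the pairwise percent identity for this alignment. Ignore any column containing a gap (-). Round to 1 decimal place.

Excluding the 2 gap columns leaves 39 comparable sites.
Differing sites — 3:C/G; 8:T/C; 9:C/G; 10:A/C; 11:A/C; 12:T/G; 13:C/G; 18:G/T; 21:G/A; 25:C/A; 38:G/A; 39:T/A.
27 of the 39 comparable sites match, so the percent identity is 27/39 × 100 = 69.2%.

69.2%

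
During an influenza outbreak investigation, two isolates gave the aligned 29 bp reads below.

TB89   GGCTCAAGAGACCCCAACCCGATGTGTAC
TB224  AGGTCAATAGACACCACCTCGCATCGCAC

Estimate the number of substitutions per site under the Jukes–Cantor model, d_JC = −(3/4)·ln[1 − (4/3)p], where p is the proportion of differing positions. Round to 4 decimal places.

0.5285

Differing sites — 1:G/A; 3:C/G; 8:G/T; 13:C/A; 17:A/C; 19:C/T; 22:A/C; 23:T/A; 24:G/T; 25:T/C; 27:T/C.
p = 11/29 = 0.379310.
d = −0.75 · ln(1 − (4/3)·0.379310) = −0.75 · ln(0.494253) = −0.75 · (-0.704708) = 0.5285.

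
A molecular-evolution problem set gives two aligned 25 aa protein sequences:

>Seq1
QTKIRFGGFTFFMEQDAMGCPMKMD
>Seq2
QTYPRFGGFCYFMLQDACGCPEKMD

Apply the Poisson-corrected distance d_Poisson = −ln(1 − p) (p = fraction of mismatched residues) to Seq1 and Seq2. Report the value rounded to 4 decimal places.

Mismatches occur at site 3 (K/Y), site 4 (I/P), site 10 (T/C), site 11 (F/Y), site 14 (E/L), site 18 (M/C), site 22 (M/E).
p = 7/25 = 0.280000.
d = −ln(1 − 0.280000) = −ln(0.720000) = 0.3285.

0.3285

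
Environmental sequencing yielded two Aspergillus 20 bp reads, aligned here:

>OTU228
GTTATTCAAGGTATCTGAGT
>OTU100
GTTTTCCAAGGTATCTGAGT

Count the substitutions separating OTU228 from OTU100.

Differing sites — 4:A/T; 6:T/C.
That gives 2 mismatches out of 20 aligned sites, so the Hamming distance is 2.

2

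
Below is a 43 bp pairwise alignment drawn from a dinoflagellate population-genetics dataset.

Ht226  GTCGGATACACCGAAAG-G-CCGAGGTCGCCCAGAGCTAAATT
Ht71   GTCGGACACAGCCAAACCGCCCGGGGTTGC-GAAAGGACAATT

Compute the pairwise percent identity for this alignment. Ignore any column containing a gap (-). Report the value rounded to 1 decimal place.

72.5%

Excluding the 3 gap columns leaves 40 comparable sites.
The sequences differ at positions 7 (T/C), 11 (C/G), 13 (G/C), 17 (G/C), 24 (A/G), 28 (C/T), 32 (C/G), 34 (G/A), 37 (C/G), 38 (T/A), 39 (A/C).
29 of the 40 comparable sites match, so the percent identity is 29/40 × 100 = 72.5%.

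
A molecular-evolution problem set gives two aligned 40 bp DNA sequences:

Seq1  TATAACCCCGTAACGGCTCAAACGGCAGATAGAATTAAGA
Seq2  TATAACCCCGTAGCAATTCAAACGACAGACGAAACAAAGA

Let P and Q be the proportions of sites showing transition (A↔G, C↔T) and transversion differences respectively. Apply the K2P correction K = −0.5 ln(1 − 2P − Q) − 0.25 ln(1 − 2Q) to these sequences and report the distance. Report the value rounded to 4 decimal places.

Mismatches occur at site 13 (A↔G, transition), site 15 (G↔A, transition), site 16 (G↔A, transition), site 17 (C↔T, transition), site 25 (G↔A, transition), site 30 (T↔C, transition), site 31 (A↔G, transition), site 32 (G↔A, transition), site 35 (T↔C, transition), site 36 (T↔A, transversion).
Of the 10 differences, 9 transitions and 1 transversion over 40 sites: P = 9/40 = 0.225000, Q = 1/40 = 0.025000.
d = −0.5·ln(0.525000) − 0.25·ln(0.950000) = −0.5·(-0.644357) − 0.25·(-0.051293) = 0.3350.

0.3350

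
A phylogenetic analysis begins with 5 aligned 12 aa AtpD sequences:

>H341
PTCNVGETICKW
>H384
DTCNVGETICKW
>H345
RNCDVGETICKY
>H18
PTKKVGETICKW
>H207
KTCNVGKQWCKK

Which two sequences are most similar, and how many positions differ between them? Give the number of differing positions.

1

Pairwise Hamming distances:
  H341 vs H384: 1
  H341 vs H345: 4
  H341 vs H18: 2
  H341 vs H207: 5
  H384 vs H345: 4
  H384 vs H18: 3
  H384 vs H207: 5
  H345 vs H18: 5
  H345 vs H207: 7
  H18 vs H207: 7
The smallest is 1, between H341 and H384.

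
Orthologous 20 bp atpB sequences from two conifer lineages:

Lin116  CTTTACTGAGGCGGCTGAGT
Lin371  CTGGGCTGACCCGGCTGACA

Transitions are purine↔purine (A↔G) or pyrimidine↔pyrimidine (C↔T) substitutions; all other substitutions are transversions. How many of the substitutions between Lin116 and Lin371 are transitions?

The sequences differ at positions 3 (T/G, transversion), 4 (T/G, transversion), 5 (A/G, transition), 10 (G/C, transversion), 11 (G/C, transversion), 19 (G/C, transversion), 20 (T/A, transversion).
Of the 7 differences, 1 transition and 6 transversions, so the answer is 1.

1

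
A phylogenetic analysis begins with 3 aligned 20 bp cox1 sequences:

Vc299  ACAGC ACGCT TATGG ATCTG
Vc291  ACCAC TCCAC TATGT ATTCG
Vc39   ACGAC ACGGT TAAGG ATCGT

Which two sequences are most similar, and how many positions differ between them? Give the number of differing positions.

6

Pairwise Hamming distances:
  Vc299 vs Vc291: 9
  Vc299 vs Vc39: 6
  Vc291 vs Vc39: 10
The smallest is 6, between Vc299 and Vc39.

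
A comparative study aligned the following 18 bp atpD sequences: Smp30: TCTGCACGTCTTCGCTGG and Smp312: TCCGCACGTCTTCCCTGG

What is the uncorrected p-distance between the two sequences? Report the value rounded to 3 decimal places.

Mismatches occur at site 3 (T→C), site 14 (G→C).
There are 2 differences over 18 sites, so p = 2/18 = 0.111.

0.111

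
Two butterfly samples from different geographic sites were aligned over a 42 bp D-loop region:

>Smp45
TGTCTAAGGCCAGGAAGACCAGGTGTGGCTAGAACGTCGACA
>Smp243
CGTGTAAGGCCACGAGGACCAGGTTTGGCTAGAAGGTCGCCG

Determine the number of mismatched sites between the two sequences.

8

Differing sites — 1:T/C; 4:C/G; 13:G/C; 16:A/G; 25:G/T; 35:C/G; 40:A/C; 42:A/G.
That gives 8 mismatches out of 42 aligned sites, so the Hamming distance is 8.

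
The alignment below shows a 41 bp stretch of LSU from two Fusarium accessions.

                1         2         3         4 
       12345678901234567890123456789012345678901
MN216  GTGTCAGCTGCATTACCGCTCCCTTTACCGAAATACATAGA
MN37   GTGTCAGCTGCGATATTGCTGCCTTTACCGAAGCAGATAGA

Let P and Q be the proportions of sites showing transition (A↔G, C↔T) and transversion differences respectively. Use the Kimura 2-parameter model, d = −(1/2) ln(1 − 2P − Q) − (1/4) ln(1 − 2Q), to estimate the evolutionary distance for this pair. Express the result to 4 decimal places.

Mismatches occur at site 12 (A/G, transition), site 13 (T/A, transversion), site 16 (C/T, transition), site 17 (C/T, transition), site 21 (C/G, transversion), site 33 (A/G, transition), site 34 (T/C, transition), site 36 (C/G, transversion).
Of the 8 differences, 5 transitions and 3 transversions over 41 sites: P = 5/41 = 0.121951, Q = 3/41 = 0.073171.
d = −0.5·ln(0.682927) − 0.25·ln(0.853658) = −0.5·(-0.381367) − 0.25·(-0.158225) = 0.2302.

0.2302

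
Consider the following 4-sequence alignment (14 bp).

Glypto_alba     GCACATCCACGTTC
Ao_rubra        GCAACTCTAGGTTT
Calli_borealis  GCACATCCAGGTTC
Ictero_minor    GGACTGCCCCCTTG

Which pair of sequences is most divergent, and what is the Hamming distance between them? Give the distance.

9

Pairwise Hamming distances:
  Glypto_alba vs Ao_rubra: 5
  Glypto_alba vs Calli_borealis: 1
  Glypto_alba vs Ictero_minor: 6
  Ao_rubra vs Calli_borealis: 4
  Ao_rubra vs Ictero_minor: 9
  Calli_borealis vs Ictero_minor: 7
The largest is 9, between Ao_rubra and Ictero_minor.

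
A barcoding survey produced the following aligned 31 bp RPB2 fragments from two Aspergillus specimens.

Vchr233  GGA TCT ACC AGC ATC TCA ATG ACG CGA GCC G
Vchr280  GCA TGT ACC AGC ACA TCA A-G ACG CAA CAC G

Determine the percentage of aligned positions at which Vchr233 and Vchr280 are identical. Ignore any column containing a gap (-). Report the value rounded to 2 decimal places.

76.67%

Excluding the 1 gap column leaves 30 comparable sites.
Differing sites — 2:G/C; 5:C/G; 14:T/C; 15:C/A; 26:G/A; 28:G/C; 29:C/A.
23 of the 30 comparable sites match, so the percent identity is 23/30 × 100 = 76.67%.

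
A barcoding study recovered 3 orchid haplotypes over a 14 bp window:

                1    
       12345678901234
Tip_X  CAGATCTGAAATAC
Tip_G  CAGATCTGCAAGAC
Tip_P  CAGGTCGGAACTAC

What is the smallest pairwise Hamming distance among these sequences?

2

Pairwise Hamming distances:
  Tip_X vs Tip_G: 2
  Tip_X vs Tip_P: 3
  Tip_G vs Tip_P: 5
The smallest is 2, between Tip_X and Tip_G.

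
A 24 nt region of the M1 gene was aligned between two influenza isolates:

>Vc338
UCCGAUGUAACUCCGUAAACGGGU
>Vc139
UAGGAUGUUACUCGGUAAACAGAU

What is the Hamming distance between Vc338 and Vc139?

Differing sites — 2:C/A; 3:C/G; 9:A/U; 14:C/G; 21:G/A; 23:G/A.
That gives 6 mismatches out of 24 aligned sites, so the Hamming distance is 6.

6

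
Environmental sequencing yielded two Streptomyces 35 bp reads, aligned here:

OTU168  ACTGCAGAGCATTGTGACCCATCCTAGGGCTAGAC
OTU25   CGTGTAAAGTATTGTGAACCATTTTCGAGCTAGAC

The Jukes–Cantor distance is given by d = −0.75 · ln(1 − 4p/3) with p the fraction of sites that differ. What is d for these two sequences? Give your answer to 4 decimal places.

0.3597

The sequences differ at positions 1 (A/C), 2 (C/G), 5 (C/T), 7 (G/A), 10 (C/T), 18 (C/A), 23 (C/T), 24 (C/T), 26 (A/C), 28 (G/A).
p = 10/35 = 0.285714.
d = −0.75 · ln(1 − (4/3)·0.285714) = −0.75 · ln(0.619048) = −0.75 · (-0.479572) = 0.3597.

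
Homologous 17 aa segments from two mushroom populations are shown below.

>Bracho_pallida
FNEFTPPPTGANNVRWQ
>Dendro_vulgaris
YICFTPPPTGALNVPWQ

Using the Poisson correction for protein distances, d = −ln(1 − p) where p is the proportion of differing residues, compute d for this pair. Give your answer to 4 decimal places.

Differing sites — 1:F/Y; 2:N/I; 3:E/C; 12:N/L; 15:R/P.
p = 5/17 = 0.294118.
d = −ln(1 − 0.294118) = −ln(0.705882) = 0.3483.

0.3483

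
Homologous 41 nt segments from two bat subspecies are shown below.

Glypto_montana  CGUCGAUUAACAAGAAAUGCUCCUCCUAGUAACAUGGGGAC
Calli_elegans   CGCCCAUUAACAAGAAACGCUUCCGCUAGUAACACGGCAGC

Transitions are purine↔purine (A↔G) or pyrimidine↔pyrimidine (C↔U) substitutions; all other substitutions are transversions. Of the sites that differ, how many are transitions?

Differing sites — 3:U/C (Ti); 5:G/C (Tv); 18:U/C (Ti); 22:C/U (Ti); 24:U/C (Ti); 25:C/G (Tv); 35:U/C (Ti); 38:G/C (Tv); 39:G/A (Ti); 40:A/G (Ti).
Of the 10 differences, 7 transitions and 3 transversions, so the answer is 7.

7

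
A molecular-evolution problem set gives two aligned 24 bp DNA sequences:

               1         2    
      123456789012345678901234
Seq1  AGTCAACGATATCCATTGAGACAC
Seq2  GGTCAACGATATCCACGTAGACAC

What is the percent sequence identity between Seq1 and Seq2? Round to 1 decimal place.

The sequences differ at positions 1 (A/G), 16 (T/C), 17 (T/G), 18 (G/T).
20 of the 24 sites match, so the percent identity is 20/24 × 100 = 83.3%.

83.3%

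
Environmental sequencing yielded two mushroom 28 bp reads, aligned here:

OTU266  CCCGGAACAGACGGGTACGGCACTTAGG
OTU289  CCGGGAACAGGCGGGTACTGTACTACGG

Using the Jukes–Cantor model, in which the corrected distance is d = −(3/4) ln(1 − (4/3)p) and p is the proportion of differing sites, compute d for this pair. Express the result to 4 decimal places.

0.2524

Differing sites — 3:C/G; 11:A/G; 19:G/T; 21:C/T; 25:T/A; 26:A/C.
p = 6/28 = 0.214286.
d = −0.75 · ln(1 − (4/3)·0.214286) = −0.75 · ln(0.714285) = −0.75 · (-0.336473) = 0.2524.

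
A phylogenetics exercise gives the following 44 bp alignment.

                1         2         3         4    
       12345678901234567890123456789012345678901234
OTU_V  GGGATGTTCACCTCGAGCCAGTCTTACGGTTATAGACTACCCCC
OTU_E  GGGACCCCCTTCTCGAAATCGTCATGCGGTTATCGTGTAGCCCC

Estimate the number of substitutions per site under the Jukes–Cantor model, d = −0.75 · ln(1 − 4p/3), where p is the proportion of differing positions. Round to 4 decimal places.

The sequences differ at positions 5 (T/C), 6 (G/C), 7 (T/C), 8 (T/C), 10 (A/T), 11 (C/T), 17 (G/A), 18 (C/A), 19 (C/T), 20 (A/C), 24 (T/A), 26 (A/G), 34 (A/C), 36 (A/T), 37 (C/G), 40 (C/G).
p = 16/44 = 0.363636.
d = −0.75 · ln(1 − (4/3)·0.363636) = −0.75 · ln(0.515152) = −0.75 · (-0.663293) = 0.4975.

0.4975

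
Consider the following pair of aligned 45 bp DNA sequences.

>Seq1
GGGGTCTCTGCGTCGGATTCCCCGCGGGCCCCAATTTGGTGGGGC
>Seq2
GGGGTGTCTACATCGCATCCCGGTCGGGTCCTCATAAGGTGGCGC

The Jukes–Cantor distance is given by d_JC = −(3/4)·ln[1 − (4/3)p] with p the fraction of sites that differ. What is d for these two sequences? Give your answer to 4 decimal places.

Mismatches occur at site 6 (C→G), site 10 (G→A), site 12 (G→A), site 16 (G→C), site 19 (T→C), site 22 (C→G), site 23 (C→G), site 24 (G→T), site 29 (C→T), site 32 (C→T), site 33 (A→C), site 36 (T→A), site 37 (T→A), site 43 (G→C).
p = 14/45 = 0.311111.
d = −0.75 · ln(1 − (4/3)·0.311111) = −0.75 · ln(0.585185) = −0.75 · (-0.535827) = 0.4019.

0.4019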